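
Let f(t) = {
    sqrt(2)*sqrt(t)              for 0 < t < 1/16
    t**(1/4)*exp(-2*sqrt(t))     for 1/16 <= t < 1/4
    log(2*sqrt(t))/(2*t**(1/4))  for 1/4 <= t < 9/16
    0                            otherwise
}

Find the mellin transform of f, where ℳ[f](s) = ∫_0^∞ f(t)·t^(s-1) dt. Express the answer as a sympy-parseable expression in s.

(6*2**(2*s + 1/2)*(2*s + 1)*(16*s - (4*s + 1)**2)*uppergamma(2*s + 1/2, 1/2) - 6*2**(2*s + 1/2)*(2*s + 1)*(16*s - (4*s + 1)**2)*uppergamma(2*s + 1/2, 1) - 24*2**(2*s + 1/2)*(2*s + 1) + 3**(2*s + 1/2)*(2*s + 1)*(4*s + 1)*(-8*log(3) + 8*log(2)) + 3**(2*s + 1/2)*(2*s + 1)*(-16*log(2) + 16*log(3)) + 16*3**(2*s + 1/2)*(2*s + 1) + 3*sqrt(2)*(16*s - (4*s + 1)**2))/(6*16**s*(2*s + 1)*(16*s - (4*s + 1)**2))
  Re(s) > -1/2

undo the power substitution: sqrt(2)*t on [0, 1/4); sqrt(t)*exp(-2*t) on [1/4, 1/2); log(2*t)/(2*sqrt(t)) on [1/2, 3/4)
reversing the shared t-power: sqrt(2)*sqrt(t) on [0, 1/4); exp(-2*t) on [1/4, 1/2); log(2*t)/(2*t) on [1/2, 3/4)
strip the common scale on t: sqrt(t) on [0, 1/2); exp(-t) on [1/2, 1); log(t)/t on [1, 3/2)
cuts at 1/16, 1/4: linearity sums the 3 kernel integrals
[0, 1/16) adds the kernel integral of sqrt(2)*sqrt(t)
on [1/16, 1/4) integrate f = t**(1/4)*exp(-2*sqrt(t)) against the kernel
the [1/4, 9/16) slice contributes ∫ log(2*sqrt(t))/(2*t**(1/4))·t^(s-1) dt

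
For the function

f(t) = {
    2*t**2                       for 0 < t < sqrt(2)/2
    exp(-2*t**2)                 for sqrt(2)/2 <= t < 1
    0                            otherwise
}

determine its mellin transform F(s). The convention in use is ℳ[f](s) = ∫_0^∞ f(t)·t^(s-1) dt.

(sqrt(2)/2)**s*((s + 2)*uppergamma(s/2, 1) - (s + 2)*uppergamma(s/2, 2) + 2)/(2*(s + 2))
  Re(s) > -2

peel off the common scale on t: t**2/2 on [0, sqrt(2)); exp(-t**2/2) on [sqrt(2), 2)
the power substitution comes off first: t/2 on [0, 2); exp(-t/2) on [2, 4)
peel off the common scale on t: t on [0, 1); exp(-t) on [1, 2)
f breaks at sqrt(2)/2 into 2 integrals to sum
over [0, sqrt(2)/2), the kernel integral of 2*t**2 enters the sum
∫ exp(-2*t**2)·t^(s-1) over [sqrt(2)/2, 1)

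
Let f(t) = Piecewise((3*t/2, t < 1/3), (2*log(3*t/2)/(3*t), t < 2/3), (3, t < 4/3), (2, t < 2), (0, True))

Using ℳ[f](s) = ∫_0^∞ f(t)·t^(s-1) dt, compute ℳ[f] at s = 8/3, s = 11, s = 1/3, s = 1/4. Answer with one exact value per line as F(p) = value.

F(8/3) = 3**(1/3)*(-1089*2**(2/3) + 220*log(2) + 157 + 2200*2**(1/3) + 4950*6**(2/3))/4950
F(11) = log(2)/885735 + 437869228439/1169170200
F(1/3) = 3**(2/3)*(-30*2**(1/3) - 8*log(2) + 8*2**(2/3) + 13 + 16*6**(1/3))/8
F(1/4) = 2*3**(3/4)*(-310*2**(1/4) - 60*log(2) + 89 + 90*sqrt(2) + 180*6**(1/4))/135

back out the common scale on t: t on [0, 1/2); log(t)/t on [1/2, 1); 3 on [1, 2); …
breakpoints 1/3, 2/3, 4/3: one integral from each of the 4 segments
∫ 3*t/2·t^(s-1) over [0, 1/3)
the [1/3, 2/3) slice contributes ∫ 2*log(3*t/2)/(3*t)·t^(s-1) dt
∫ 3·t^(s-1) over [2/3, 4/3)
∫ over [4/3, 2) of 2·t^(s-1) joins the sum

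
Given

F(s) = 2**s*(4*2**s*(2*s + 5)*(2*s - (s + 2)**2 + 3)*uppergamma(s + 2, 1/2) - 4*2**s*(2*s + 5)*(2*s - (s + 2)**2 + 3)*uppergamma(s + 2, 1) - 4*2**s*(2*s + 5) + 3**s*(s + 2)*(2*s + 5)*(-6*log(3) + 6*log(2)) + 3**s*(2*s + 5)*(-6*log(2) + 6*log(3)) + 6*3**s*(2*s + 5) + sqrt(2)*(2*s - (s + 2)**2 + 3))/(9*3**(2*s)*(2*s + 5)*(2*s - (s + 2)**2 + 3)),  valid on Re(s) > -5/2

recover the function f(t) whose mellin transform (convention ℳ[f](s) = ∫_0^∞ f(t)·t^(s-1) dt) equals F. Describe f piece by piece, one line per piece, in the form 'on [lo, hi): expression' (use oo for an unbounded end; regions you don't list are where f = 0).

reversing the common scale on t: sqrt(6)*t**(5/2)/2 on [0, 1/3); t**2*exp(-3*t/2) on [1/3, 2/3); 2*t*log(3*t/2)/3 on [2/3, 1)
undo the shared t-power: sqrt(6)*sqrt(t)/2 on [0, 1/3); exp(-3*t/2) on [1/3, 2/3); 2*log(3*t/2)/(3*t) on [2/3, 1)
the common scale on t comes off first: sqrt(t) on [0, 1/2); exp(-t) on [1/2, 1); log(t)/t on [1, 3/2)
along the cuts 2/9, 4/9, ℳ[f](s) splits into 3 integrals
segment 0 to 2/9 holds 27*t**(5/2)/8; add its integral
piece [2/9, 4/9): integrate 9*t**2*exp(-9*t/4)/4 against the kernel
the [4/9, 2/3) slice contributes ∫ t*log(9*t/4)·t^(s-1) dt

on [0, 2/9): 27*t**(5/2)/8
on [2/9, 4/9): 9*t**2*exp(-9*t/4)/4
on [4/9, 2/3): t*log(9*t/4)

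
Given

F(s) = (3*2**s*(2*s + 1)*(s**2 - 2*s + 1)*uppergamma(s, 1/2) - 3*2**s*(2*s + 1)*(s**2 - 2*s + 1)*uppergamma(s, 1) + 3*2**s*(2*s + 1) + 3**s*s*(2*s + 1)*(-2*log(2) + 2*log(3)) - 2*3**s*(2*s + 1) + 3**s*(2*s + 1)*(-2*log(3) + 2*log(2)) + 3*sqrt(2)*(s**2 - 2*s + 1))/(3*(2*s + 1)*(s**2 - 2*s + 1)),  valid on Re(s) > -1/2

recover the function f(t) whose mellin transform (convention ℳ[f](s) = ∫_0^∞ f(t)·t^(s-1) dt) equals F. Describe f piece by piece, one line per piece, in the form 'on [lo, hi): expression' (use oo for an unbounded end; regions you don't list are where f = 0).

on [0, 1): sqrt(2)*sqrt(t)/2
on [1, 2): exp(-t/2)
on [2, 3): 2*log(t/2)/t

remove the common scale on t first: sqrt(t) on [0, 1/2); exp(-t) on [1/2, 1); log(t)/t on [1, 3/2)
decompose at 1, 2; ℳ[f](s) sums the 3 pieces' integrals
on [0, 1): add ∫ sqrt(2)*sqrt(t)/2·t^(s-1) dt
segment [1, 2) carries exp(-t/2); integrate it
on [2, 3): add ∫ 2*log(t/2)/t·t^(s-1) dt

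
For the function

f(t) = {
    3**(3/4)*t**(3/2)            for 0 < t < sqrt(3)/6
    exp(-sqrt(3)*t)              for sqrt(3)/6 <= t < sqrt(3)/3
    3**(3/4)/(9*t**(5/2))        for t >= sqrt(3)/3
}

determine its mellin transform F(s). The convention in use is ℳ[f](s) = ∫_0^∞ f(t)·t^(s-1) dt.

reversing the power substitution: 3**(3/4)*t**(3/4) on [0, 1/12); exp(-sqrt(3)*sqrt(t)) on [1/12, 1/3); 3**(3/4)/(9*t**(5/4)) on [1/3, ∞)
back out the common scale on t: t**(3/4) on [0, 1/4); exp(-sqrt(t)) on [1/4, 1); t**(-5/4) on [1, ∞)
peel off the power substitution: t**(3/2) on [0, 1/2); exp(-t) on [1/2, 1); t**(-5/2) on [1, ∞)
decompose at sqrt(3)/6, sqrt(3)/3; ℳ[f](s) sums the 3 pieces' integrals
over [0, sqrt(3)/6), the kernel integral of 3**(3/4)*t**(3/2) enters the sum
∫ over [sqrt(3)/6, sqrt(3)/3) of exp(-sqrt(3)*t)·t^(s-1) joins the sum
segment [sqrt(3)/3, ∞) carries 3**(3/4)/(9*t**(5/2)); integrate it

(2*2**s*(2*s - 5)*(2*s + 3)*uppergamma(s, 1/2) - 2*2**s*(2*s - 5)*(2*s + 3)*uppergamma(s, 1) - 4*2**s*(2*s + 3) + sqrt(2)*(2*s - 5))/(2*2**s*3**(s/2)*(2*s - 5)*(2*s + 3))
  -3/2 < Re(s) < 5/2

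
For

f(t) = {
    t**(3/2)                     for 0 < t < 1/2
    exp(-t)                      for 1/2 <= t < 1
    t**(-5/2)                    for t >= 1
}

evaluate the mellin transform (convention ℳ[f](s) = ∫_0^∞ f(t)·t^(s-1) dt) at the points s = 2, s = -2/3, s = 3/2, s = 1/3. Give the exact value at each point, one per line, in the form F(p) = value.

F(2) = -2*exp(-1) + sqrt(2)/56 + 3*exp(-1/2)/2 + 2
F(-2/3) = -uppergamma(-2/3, 1) + 6/19 + uppergamma(-2/3, 1/2) + 3*2**(1/6)/5
F(3/2) = -exp(-1) - sqrt(pi)*erfc(1)/2 + sqrt(pi)*erfc(sqrt(2)/2)/2 + sqrt(2)*exp(-1/2)/2 + 25/24
F(1/3) = -uppergamma(1/3, 1) + 3*2**(1/6)/22 + 6/13 + uppergamma(1/3, 1/2)

split f at 1/2, 1: ℳ[f](s) collects 3 kernel integrals
on [0, 1/2) integrate f = t**(3/2) against the kernel
segment [1/2, 1) carries exp(-t); integrate it
segment 1 to ∞ holds t**(-5/2); add its integral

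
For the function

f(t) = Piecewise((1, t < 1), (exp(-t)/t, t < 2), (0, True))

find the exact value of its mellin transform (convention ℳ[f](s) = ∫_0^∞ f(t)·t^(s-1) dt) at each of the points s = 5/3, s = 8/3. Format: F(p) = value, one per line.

F(5/3) = -uppergamma(2/3, 2) + uppergamma(2/3, 1) + 3/5
F(8/3) = -uppergamma(5/3, 2) + 3/8 + uppergamma(5/3, 1)

reversing the shared t-power: t on [0, 1); exp(-t) on [1, 2)
slice at 1, transform all 2 pieces, and sum them
the [0, 1) slice contributes ∫ 1·t^(s-1) dt
the [1, 2) slice contributes ∫ exp(-t)/t·t^(s-1) dt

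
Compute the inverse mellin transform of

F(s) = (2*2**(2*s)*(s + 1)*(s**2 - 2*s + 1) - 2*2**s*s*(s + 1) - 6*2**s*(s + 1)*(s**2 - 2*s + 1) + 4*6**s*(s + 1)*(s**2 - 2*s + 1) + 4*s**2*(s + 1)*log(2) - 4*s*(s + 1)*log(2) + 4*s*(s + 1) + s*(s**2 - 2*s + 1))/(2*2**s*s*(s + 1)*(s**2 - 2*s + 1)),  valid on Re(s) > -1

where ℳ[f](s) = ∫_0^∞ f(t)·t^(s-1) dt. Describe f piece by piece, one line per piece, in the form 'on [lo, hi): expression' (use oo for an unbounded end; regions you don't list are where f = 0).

on [0, 1/2): t
on [1/2, 1): log(t)/t
on [1, 2): 3
on [2, 3): 2

treat the 4 regions marked off by 1/2, 1, 2 separately and sum
[0, 1/2) adds the kernel integral of t
the [1/2, 1) slice contributes ∫ log(t)/t·t^(s-1) dt
on [1, 2): add ∫ 3·t^(s-1) dt
on [2, 3): add ∫ 2·t^(s-1) dt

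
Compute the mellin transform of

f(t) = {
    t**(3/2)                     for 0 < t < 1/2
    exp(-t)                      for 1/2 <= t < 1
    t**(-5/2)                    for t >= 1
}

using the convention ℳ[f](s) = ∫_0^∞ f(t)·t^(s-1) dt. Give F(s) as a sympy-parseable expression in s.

(2*2**s*(2*s - 5)*(2*s + 3)*uppergamma(s, 1/2) - 2*2**s*(2*s - 5)*(2*s + 3)*uppergamma(s, 1) - 4*2**s*(2*s + 3) + sqrt(2)*(2*s - 5))/(2*2**s*(2*s - 5)*(2*s + 3))
  -3/2 < Re(s) < 5/2

summing 3 kernel integrals split by 1/2, 1 yields ℳ[f](s)
segment [0, 1/2) carries t**(3/2); integrate it
between 1/2 and 1 the integrand is exp(-t)·t^(s-1)
the [1, ∞) slice contributes ∫ t**(-5/2)·t^(s-1) dt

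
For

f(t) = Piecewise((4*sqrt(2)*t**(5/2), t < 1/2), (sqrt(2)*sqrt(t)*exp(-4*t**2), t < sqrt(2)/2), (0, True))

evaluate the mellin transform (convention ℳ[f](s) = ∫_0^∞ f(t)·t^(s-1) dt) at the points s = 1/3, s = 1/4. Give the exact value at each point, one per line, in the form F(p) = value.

F(1/3) = 2**(2/3)*(-17*uppergamma(5/12, 2) + 17*uppergamma(5/12, 1) + 12)/68
F(1/4) = 2**(3/4)*(-11*uppergamma(3/8, 2) + 11*uppergamma(3/8, 1) + 8)/44

the common scale on t comes off first: t**(5/2) on [0, 1); sqrt(t)*exp(-t**2) on [1, sqrt(2))
strip the shared t-power: t**2 on [0, 1); exp(-t**2) on [1, sqrt(2))
reversing the power substitution: t on [0, 1); exp(-t) on [1, 2)
linearity at 1/2 turns ℳ[f](s) into 2 summed integrals
on [0, 1/2): add ∫ 4*sqrt(2)*t**(5/2)·t^(s-1) dt
over [1/2, sqrt(2)/2), the kernel integral of sqrt(2)*sqrt(t)*exp(-4*t**2) enters the sum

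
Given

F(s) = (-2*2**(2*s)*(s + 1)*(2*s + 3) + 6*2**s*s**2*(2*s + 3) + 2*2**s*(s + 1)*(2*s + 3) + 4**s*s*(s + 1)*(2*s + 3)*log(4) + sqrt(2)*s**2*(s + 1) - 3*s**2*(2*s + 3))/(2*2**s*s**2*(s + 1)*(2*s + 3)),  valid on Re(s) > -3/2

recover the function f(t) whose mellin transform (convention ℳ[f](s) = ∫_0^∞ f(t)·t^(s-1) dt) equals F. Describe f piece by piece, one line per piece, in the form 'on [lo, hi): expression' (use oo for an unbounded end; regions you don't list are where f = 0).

on [0, 1/2): t**(3/2)
on [1/2, 1): 3*t
on [1, 2): log(t)

integrate the 3 segments split at 1/2, 1, then add the results
[0, 1/2) adds the kernel integral of t**(3/2)
piece [1/2, 1): integrate 3*t against the kernel
∫ log(t)·t^(s-1) over [1, 2)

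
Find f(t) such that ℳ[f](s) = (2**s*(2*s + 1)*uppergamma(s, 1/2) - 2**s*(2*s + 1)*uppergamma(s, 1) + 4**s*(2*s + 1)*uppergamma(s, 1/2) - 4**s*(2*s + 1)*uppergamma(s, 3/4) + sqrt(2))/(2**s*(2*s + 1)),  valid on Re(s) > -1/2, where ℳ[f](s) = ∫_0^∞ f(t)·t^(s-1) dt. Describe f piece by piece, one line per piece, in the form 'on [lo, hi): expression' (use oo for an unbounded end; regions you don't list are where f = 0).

on [0, 1/2): sqrt(t)
on [1/2, 1): exp(-t)
on [1, 3/2): exp(-t/2)

split f at 1/2, 1: ℳ[f](s) collects 3 kernel integrals
over [0, 1/2), the kernel integral of sqrt(t) enters the sum
the [1/2, 1) slice contributes ∫ exp(-t)·t^(s-1) dt
segment 1 to 3/2 holds exp(-t/2); add its integral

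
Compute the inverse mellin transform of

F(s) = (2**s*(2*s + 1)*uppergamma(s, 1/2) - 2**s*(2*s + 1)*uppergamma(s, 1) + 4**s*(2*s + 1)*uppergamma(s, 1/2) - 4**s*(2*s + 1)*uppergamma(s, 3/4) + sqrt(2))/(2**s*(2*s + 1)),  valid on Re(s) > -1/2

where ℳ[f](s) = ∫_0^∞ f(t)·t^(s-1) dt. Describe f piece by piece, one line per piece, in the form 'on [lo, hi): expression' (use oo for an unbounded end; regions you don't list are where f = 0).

linearity at 1/2, 1 turns ℳ[f](s) into 3 summed integrals
between 0 and 1/2 the integrand is sqrt(t)·t^(s-1)
between 1/2 and 1 the integrand is exp(-t)·t^(s-1)
for t in [1, 3/2): the term is ∫ exp(-t/2)·t^(s-1)

on [0, 1/2): sqrt(t)
on [1/2, 1): exp(-t)
on [1, 3/2): exp(-t/2)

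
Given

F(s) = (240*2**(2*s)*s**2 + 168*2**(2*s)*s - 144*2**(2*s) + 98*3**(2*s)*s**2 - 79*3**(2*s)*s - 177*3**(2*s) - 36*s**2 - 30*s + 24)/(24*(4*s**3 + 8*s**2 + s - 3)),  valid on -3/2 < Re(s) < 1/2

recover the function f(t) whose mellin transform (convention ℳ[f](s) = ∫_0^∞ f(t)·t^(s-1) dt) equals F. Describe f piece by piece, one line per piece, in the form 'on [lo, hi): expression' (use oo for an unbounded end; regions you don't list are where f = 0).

on [0, 1): t**(3/2)/8
on [1, 4): t*(sqrt(t) + 1)/4
on [4, 9): t**(3/2)/16
on [9, oo): 2/sqrt(t)

invert the power substitution to get t**3/8 on [0, 1); t**2*(t + 1)/4 on [1, 2); t**3/16 on [2, 3); …
back out the common scale on t: t**3 on [0, 1/2); t**2*(2*t + 1) on [1/2, 1); t**3/2 on [1, 3/2); …
reversing the shared t-power: t on [0, 1/2); 2*t + 1 on [1/2, 1); t/2 on [1, 3/2); …
f breaks at 1, 4, 9 into 4 integrals to sum
[0, 1) adds the kernel integral of t**(3/2)/8
on [1, 4): add ∫ t*(sqrt(t) + 1)/4·t^(s-1) dt
segment 4 to 9 holds t**(3/2)/16; add its integral
segment 9 to ∞ holds 2/sqrt(t); add its integral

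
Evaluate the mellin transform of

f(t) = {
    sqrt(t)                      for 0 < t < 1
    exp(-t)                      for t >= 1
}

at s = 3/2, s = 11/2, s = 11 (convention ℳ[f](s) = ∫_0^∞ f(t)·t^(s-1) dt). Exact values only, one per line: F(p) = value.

F(3/2) = sqrt(pi)*erfc(1)/2 + exp(-1) + 1/2
F(11/2) = (E*(16 + 2835*sqrt(pi)*erfc(1)) + 11490)*exp(-1)/96
F(11) = 2/23 + 9864101*exp(-1)

treat the 2 regions marked off by 1 separately and sum
segment [0, 1) carries sqrt(t); integrate it
piece [1, ∞): integrate exp(-t) against the kernel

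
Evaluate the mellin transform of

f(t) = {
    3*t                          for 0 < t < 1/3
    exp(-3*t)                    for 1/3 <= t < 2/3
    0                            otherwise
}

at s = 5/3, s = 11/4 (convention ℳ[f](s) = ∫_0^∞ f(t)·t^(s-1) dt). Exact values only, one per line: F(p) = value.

back out the common scale on t: t on [0, 1); exp(-t) on [1, 2)
breakpoints 1/3: one integral from each of the 2 segments
[0, 1/3) adds the kernel integral of 3*t
for t in [1/3, 2/3): the term is ∫ exp(-3*t)·t^(s-1)

F(5/3) = 3**(1/3)*(-8*uppergamma(5/3, 2) + 3 + 8*uppergamma(5/3, 1))/72
F(11/4) = 3**(1/4)*(-15*uppergamma(11/4, 2) + 4 + 15*uppergamma(11/4, 1))/405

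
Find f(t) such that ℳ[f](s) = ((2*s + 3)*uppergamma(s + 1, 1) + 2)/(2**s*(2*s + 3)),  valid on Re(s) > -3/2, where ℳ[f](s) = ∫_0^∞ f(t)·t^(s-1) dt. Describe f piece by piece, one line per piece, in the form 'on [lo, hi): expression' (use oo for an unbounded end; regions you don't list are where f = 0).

on [0, 1/2): 2*sqrt(2)*t**(3/2)
on [1/2, oo): 2*t*exp(-2*t)

back out the common scale on t: t**(3/2) on [0, 1); t*exp(-t) on [1, ∞)
the shared t-power comes off first: sqrt(t) on [0, 1); exp(-t) on [1, ∞)
slice at 1/2, transform all 2 pieces, and sum them
on [0, 1/2) integrate f = 2*sqrt(2)*t**(3/2) against the kernel
over [1/2, ∞), the kernel integral of 2*t*exp(-2*t) enters the sum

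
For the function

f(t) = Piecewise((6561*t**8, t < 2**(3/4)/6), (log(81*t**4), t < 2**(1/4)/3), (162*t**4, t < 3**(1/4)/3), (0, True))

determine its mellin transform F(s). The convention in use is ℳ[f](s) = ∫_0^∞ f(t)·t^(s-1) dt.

(2**(3/4)/6)**s*(-16*2**(s/2)*s**2*(s + 8) + 4*2**(s/2)*s*(s + 4)*(s + 8)*log(2) - 16*2**(s/2)*(s + 4)*(s + 8) + 24*6**(s/4)*s**2*(s + 8) + s**2*(s + 4) + 4*s*(s + 4)*(s + 8)*log(2) + 16*(s + 4)*(s + 8))/(4*s**2*(s + 4)*(s + 8))
  Re(s) > -8

undo the common scale on t: t**8 on [0, 2**(3/4)/2); log(t**4) on [2**(3/4)/2, 2**(1/4)); 2*t**4 on [2**(1/4), 3**(1/4))
invert the power substitution to get t**4 on [0, sqrt(2)/2); log(t**2) on [sqrt(2)/2, sqrt(2)); 2*t**2 on [sqrt(2), sqrt(3))
peel off the power substitution: t**2 on [0, 1/2); log(t) on [1/2, 2); 2*t on [2, 3)
slice at 2**(3/4)/6, 2**(1/4)/3, transform all 3 pieces, and sum them
segment 0 to 2**(3/4)/6 holds 6561*t**8; add its integral
piece [2**(3/4)/6, 2**(1/4)/3): integrate log(81*t**4) against the kernel
the [2**(1/4)/3, 3**(1/4)/3) slice contributes ∫ 162*t**4·t^(s-1) dt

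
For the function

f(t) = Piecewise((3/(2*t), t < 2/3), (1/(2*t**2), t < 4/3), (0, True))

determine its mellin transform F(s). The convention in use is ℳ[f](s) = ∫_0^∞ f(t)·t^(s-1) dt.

(3/2)**(2 - s)*(2**(s - 2)*(s - 1) + s - 3)/(2*(s - 2)*(s - 1))
  Re(s) > 1

peel off the shared t-power: 3/2 on [0, 2/3); 1/(2*t) on [2/3, 4/3)
remove the shared t-power first: 3*t/2 on [0, 2/3); 1/2 on [2/3, 4/3)
remove the common scale on t first: t on [0, 1); 1/2 on [1, 2)
breakpoints 2/3: one integral from each of the 2 segments
segment [0, 2/3) carries 3/(2*t); integrate it
for t in [2/3, 4/3): the term is ∫ 1/(2*t**2)·t^(s-1)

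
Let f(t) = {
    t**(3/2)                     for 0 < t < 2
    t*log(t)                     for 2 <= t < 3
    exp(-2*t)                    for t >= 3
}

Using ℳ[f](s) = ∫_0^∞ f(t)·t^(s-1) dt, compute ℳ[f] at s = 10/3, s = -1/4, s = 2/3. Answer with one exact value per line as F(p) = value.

along the cuts 2, 3, ℳ[f](s) splits into 3 integrals
∫ t**(3/2)·t^(s-1) over [0, 2)
∫ over [2, 3) of t*log(t)·t^(s-1) joins the sum
over [3, ∞), the kernel integral of exp(-2*t) enters the sum

F(10/3) = -729*3**(1/3)/169 - 48*2**(1/3)*log(2)/13 + 2**(2/3)*uppergamma(10/3, 6)/16 + 144*2**(1/3)/169 + 96*2**(5/6)/29 + 243*3**(1/3)*log(3)/13
F(-1/4) = -16*3**(3/4)/9 + 2**(1/4)*uppergamma(-1/4, 6) + log(3**(4*3**(3/4)/3)/2**(4*2**(3/4)/3)) + 8*2**(1/4)/5 + 16*2**(3/4)/9
F(2/3) = -27*3**(2/3)/25 - 6*2**(2/3)*log(2)/5 + 2**(1/3)*uppergamma(2/3, 6)/2 + 18*2**(2/3)/25 + 24*2**(1/6)/13 + 9*3**(2/3)*log(3)/5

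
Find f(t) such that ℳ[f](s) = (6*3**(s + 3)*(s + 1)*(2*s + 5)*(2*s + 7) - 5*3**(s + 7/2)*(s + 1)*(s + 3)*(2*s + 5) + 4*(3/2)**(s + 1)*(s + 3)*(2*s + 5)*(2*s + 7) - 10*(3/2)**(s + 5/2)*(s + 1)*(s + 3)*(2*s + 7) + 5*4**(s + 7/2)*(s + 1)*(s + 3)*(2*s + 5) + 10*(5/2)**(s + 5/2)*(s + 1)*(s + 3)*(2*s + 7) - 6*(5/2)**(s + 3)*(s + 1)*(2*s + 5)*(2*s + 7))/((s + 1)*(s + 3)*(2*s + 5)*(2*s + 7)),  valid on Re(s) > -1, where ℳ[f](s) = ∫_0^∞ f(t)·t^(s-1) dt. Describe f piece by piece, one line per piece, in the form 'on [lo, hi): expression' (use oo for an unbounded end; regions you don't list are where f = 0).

cuts at 3/2, 5/2, 3: linearity sums the 4 kernel integrals
∫ 4*t·t^(s-1) over [0, 3/2)
on [3/2, 5/2): add ∫ 5*t**(5/2)·t^(s-1) dt
segment 5/2 to 3 holds 6*t**3; add its integral
segment [3, 4) carries 5*t**(7/2)/2; integrate it

on [0, 3/2): 4*t
on [3/2, 5/2): 5*t**(5/2)
on [5/2, 3): 6*t**3
on [3, 4): 5*t**(7/2)/2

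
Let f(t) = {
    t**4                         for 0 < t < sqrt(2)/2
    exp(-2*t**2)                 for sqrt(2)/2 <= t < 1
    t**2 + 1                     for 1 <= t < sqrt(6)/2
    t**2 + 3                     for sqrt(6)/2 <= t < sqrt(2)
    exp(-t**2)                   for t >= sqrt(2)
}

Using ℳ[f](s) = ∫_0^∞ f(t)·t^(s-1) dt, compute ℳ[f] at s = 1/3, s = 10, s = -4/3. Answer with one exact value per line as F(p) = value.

the power substitution comes off first: t**2 on [0, 1/2); exp(-2*t) on [1/2, 1); t + 1 on [1, 3/2); …
integrate the 5 segments split at sqrt(2)/2, 1, sqrt(6)/2, sqrt(2), then add the results
segment 0 to sqrt(2)/2 holds t**4; add its integral
segment [sqrt(2)/2, 1) carries exp(-2*t**2); integrate it
over [1, sqrt(6)/2), the kernel integral of (t**2 + 1) enters the sum
segment [sqrt(6)/2, sqrt(2)) carries (t**2 + 3); integrate it
between sqrt(2) and ∞ the integrand is exp(-t**2)·t^(s-1)

F(1/3) = 2**(5/6)*(-2184*3**(1/6) - 1248*2**(1/6) - 182*uppergamma(1/6, 2) + 182*2**(1/6)*uppergamma(1/6, 2) + 21 + 182*uppergamma(1/6, 1) + 3588*2**(1/3))/728
F(10) = (9100*E + 729120 + 118557*exp(2))*exp(-2)/8960
F(-4/3) = 2**(2/3)*(-12*2**(1/3) - 16*uppergamma(-2/3, 2) + 8*2**(1/3)*uppergamma(-2/3, 2) + 16*uppergamma(-2/3, 1) + 3 + 6*2**(2/3) + 16*3**(1/3))/32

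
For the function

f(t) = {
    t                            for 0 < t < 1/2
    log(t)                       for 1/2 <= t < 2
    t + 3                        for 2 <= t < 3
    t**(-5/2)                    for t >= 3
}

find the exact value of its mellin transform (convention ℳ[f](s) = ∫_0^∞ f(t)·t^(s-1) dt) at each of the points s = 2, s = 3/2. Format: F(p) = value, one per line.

f breaks at 1/2, 2, 3 into 4 integrals to sum
for t in [0, 1/2): the term is ∫ t·t^(s-1)
segment [1/2, 2) carries log(t); integrate it
on [2, 3): add ∫ (t + 3)·t^(s-1) dt
between 3 and ∞ the integrand is t**(-5/2)·t^(s-1)

F(2) = 2*sqrt(3)/3 + 17*log(2)/8 + 207/16
F(3/2) = sqrt(2)*(-1139 + 30*sqrt(2) + 270*log(2) + 864*sqrt(6))/180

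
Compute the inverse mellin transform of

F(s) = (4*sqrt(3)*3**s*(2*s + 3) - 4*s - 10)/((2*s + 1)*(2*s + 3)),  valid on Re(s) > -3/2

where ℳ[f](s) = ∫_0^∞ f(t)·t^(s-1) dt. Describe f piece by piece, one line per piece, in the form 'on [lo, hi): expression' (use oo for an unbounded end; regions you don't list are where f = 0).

on [0, 1): t**(3/2)
on [1, 3): 2*sqrt(t)

treat the 2 regions marked off by 1 separately and sum
over [0, 1), the kernel integral of t**(3/2) enters the sum
∫ 2*sqrt(t)·t^(s-1) over [1, 3)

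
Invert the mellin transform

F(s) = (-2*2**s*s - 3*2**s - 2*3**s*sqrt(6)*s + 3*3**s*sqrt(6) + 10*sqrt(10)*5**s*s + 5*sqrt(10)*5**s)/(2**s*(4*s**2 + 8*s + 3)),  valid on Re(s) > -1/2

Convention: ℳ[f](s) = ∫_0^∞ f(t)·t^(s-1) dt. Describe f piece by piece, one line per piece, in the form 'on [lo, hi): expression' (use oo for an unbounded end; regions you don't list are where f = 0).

on [0, 1): 3*sqrt(t)/2
on [1, 3/2): 2*sqrt(t)
on [3/2, 5/2): 2*t**(3/2)

cuts at 1, 3/2: linearity sums the 3 kernel integrals
[0, 1) adds the kernel integral of 3*sqrt(t)/2
on [1, 3/2): add ∫ 2*sqrt(t)·t^(s-1) dt
[3/2, 5/2) adds the kernel integral of 2*t**(3/2)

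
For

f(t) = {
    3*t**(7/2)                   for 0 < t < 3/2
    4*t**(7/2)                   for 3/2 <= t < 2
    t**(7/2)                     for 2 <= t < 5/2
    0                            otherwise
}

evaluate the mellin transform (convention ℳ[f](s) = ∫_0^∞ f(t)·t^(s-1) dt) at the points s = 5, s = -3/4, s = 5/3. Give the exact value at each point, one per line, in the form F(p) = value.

F(5) = -6561*sqrt(6)/4352 + 1536*sqrt(2)/17 + 390625*sqrt(10)/4352
F(-3/4) = 2**(1/4)*(-9*3**(3/4) + 25*5**(3/4) + 96*sqrt(2))/22
F(5/3) = 3*2**(1/6)*(-243*2**(2/3)*3**(1/6) + 6144 + 3125*2**(2/3)*5**(1/6))/992

slice at 3/2, 2, transform all 3 pieces, and sum them
on [0, 3/2) integrate f = 3*t**(7/2) against the kernel
the [3/2, 2) slice contributes ∫ 4*t**(7/2)·t^(s-1) dt
[2, 5/2) adds the kernel integral of t**(7/2)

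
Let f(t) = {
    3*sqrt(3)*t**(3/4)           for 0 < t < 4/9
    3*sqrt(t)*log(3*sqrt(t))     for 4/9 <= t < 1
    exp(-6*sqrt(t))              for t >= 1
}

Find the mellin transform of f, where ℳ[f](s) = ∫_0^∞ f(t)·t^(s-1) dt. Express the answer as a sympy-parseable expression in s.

strip the power substitution: 3*sqrt(3)*t**(3/2) on [0, 2/3); 3*t*log(3*t) on [2/3, 1); exp(-6*t) on [1, ∞)
back out the common scale on t: t**(3/2) on [0, 2); t*log(t) on [2, 3); exp(-2*t) on [3, ∞)
treat the 3 regions marked off by 4/9, 1 separately and sum
on [0, 4/9) integrate f = 3*sqrt(3)*t**(3/4) against the kernel
over [4/9, 1), the kernel integral of 3*sqrt(t)*log(3*sqrt(t)) enters the sum
on [1, ∞) integrate f = exp(-6*sqrt(t)) against the kernel

2*(-4*144**s*s*(4*s + 3)*log(2) - 2*144**s*(4*s + 3)*log(2) + 2*144**s*(4*s + 3) + 4*144**s*sqrt(2)*(4*s**2 + 4*s + 1) + 6*324**s*s*(4*s + 3)*log(3) - 3*324**s*(4*s + 3) + 3*324**s*(4*s + 3)*log(3) + 9**s*(4*s + 3)*(4*s**2 + 4*s + 1)*uppergamma(2*s, 6))/(324**s*(4*s + 3)*(4*s**2 + 4*s + 1))
  Re(s) > -3/4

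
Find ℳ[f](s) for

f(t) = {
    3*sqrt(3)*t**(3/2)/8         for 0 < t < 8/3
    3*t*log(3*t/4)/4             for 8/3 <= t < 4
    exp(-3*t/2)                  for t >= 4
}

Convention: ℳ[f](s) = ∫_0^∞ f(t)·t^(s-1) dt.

(2/9)**s*(-12**s*s*(2*s + 3)*log(4) - 12**s*(2*s + 3)*log(4) + 12**s*(4*s + 6) + 12**s*sqrt(2)*(4*s**2 + 8*s + 4) + 3*18**s*s*(2*s + 3)*log(3) + 18**s*(-6*s - 9) + 3*18**s*(2*s + 3)*log(3) + 3**s*(2*s + 3)*(s**2 + 2*s + 1)*uppergamma(s, 6))/((2*s + 3)*(s**2 + 2*s + 1))
  Re(s) > -3/2

strip the common scale on t: sqrt(2)*t**(3/2)/4 on [0, 4); t*log(t/2)/2 on [4, 6); exp(-t) on [6, ∞)
the common scale on t comes off first: t**(3/2) on [0, 2); t*log(t) on [2, 3); exp(-2*t) on [3, ∞)
slice at 8/3, 4, transform all 3 pieces, and sum them
on [0, 8/3) integrate f = 3*sqrt(3)*t**(3/2)/8 against the kernel
∫ over [8/3, 4) of 3*t*log(3*t/4)/4·t^(s-1) joins the sum
[4, ∞) adds the kernel integral of exp(-3*t/2)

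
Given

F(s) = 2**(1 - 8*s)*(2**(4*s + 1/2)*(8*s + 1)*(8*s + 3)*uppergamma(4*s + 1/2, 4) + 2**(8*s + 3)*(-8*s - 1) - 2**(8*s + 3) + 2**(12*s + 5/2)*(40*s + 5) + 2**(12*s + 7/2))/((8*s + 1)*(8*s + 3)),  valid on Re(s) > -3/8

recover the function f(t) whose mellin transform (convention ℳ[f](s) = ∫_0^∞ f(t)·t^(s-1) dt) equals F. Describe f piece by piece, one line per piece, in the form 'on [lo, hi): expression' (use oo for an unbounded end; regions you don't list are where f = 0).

on [0, 1): t**(3/8)
on [1, 16): t**(1/8)*(2*t**(1/4) + 1)
on [16, oo): t**(1/8)*exp(-2*t**(1/4))

invert the power substitution to get t**(3/4) on [0, 1); t**(1/4)*(2*sqrt(t) + 1) on [1, 4); t**(1/4)*exp(-2*sqrt(t)) on [4, ∞)
back out the power substitution: t**(3/2) on [0, 1); sqrt(t)*(2*t + 1) on [1, 2); sqrt(t)*exp(-2*t) on [2, ∞)
undo the shared t-power: t on [0, 1); 2*t + 1 on [1, 2); exp(-2*t) on [2, ∞)
split f at 1, 16: ℳ[f](s) collects 3 kernel integrals
[0, 1) adds the kernel integral of t**(3/8)
piece [1, 16): integrate t**(1/8)*(2*t**(1/4) + 1) against the kernel
piece [16, ∞): integrate t**(1/8)*exp(-2*t**(1/4)) against the kernel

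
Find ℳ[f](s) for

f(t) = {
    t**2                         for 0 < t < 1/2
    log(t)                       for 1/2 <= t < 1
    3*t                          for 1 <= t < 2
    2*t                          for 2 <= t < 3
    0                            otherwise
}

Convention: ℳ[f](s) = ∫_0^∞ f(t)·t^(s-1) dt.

(8*2**(2*s)*s**3 + 16*2**(2*s)*s**2 - 12*2**s*s**3 - 28*2**s*s**2 - 12*2**s*s - 8*2**s + 24*6**s*s**3 + 48*6**s*s**2 + s**3 + 4*s**3*log(2) + 5*s**2 + 12*s**2*log(2) + 8*s*log(2) + 12*s + 8)/(4*2**s*s**2*(s**2 + 3*s + 2))
  Re(s) > -2

reversing the shared t-power: t on [0, 1/2); log(t)/t on [1/2, 1); 3 on [1, 2); …
along the cuts 1/2, 1, 2, ℳ[f](s) splits into 4 integrals
over [0, 1/2), the kernel integral of t**2 enters the sum
∫ over [1/2, 1) of log(t)·t^(s-1) joins the sum
on [1, 2): add ∫ 3*t·t^(s-1) dt
[2, 3) adds the kernel integral of 2*t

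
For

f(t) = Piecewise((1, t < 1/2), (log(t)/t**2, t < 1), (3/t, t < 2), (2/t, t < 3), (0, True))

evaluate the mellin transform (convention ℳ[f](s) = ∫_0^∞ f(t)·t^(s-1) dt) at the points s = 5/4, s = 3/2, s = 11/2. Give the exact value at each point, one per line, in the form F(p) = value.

F(5/4) = 2**(3/4)*(-310*2**(1/4) - 60*log(2) + 89 + 90*sqrt(2) + 180*6**(1/4))/45
F(3/2) = sqrt(2)*(-30*sqrt(2) - 12*log(2) + 12*sqrt(6) + 37)/6
F(11/2) = sqrt(2)*(-58080*sqrt(2) + 2772*log(2) + 553169 + 2794176*sqrt(6))/155232

invert the shared t-power to get t on [0, 1/2); log(t)/t on [1/2, 1); 3 on [1, 2); …
slice at 1/2, 1, 2, transform all 4 pieces, and sum them
∫ 1·t^(s-1) over [0, 1/2)
∫ log(t)/t**2·t^(s-1) over [1/2, 1)
∫ 3/t·t^(s-1) over [1, 2)
∫ 2/t·t^(s-1) over [2, 3)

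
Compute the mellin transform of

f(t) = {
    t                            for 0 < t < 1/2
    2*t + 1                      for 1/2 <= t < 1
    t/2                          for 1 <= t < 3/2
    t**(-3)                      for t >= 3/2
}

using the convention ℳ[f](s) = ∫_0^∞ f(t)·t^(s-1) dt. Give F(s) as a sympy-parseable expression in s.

linearity at 1/2, 1, 3/2 turns ℳ[f](s) into 4 summed integrals
∫ over [0, 1/2) of t·t^(s-1) joins the sum
segment 1/2 to 1 holds (2*t + 1); add its integral
for t in [1, 3/2): the term is ∫ t/2·t^(s-1)
∫ over [3/2, ∞) of t**(-3)·t^(s-1) joins the sum

(270*2**s*s**2 - 702*2**s*s - 324*2**s + 49*3**s*s**2 - 275*3**s*s - 162*s**2 + 378*s + 324)/(108*2**s*s*(s**2 - 2*s - 3))
  -1 < Re(s) < 3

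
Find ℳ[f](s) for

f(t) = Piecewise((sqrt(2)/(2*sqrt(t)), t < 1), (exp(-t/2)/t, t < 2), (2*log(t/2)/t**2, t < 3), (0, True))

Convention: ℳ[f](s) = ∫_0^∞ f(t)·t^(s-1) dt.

(9*2**s*(2*s - 1)*(-2*s + (s - 1)**2 + 3)*uppergamma(s - 1, 1/2) - 9*2**s*(2*s - 1)*(-2*s + (s - 1)**2 + 3)*uppergamma(s - 1, 1) + 9*2**s*(2*s - 1) + 4*3**s*(1 - 2*s) + 3**s*(s - 1)*(2*s - 1)*(-4*log(2) + 4*log(3)) + 3**s*(2*s - 1)*(-4*log(3) + 4*log(2)) + 18*sqrt(2)*(-2*s + (s - 1)**2 + 3))/(18*(2*s - 1)*(-2*s + (s - 1)**2 + 3))
  Re(s) > 1/2

back out the shared t-power: sqrt(2)*sqrt(t)/2 on [0, 1); exp(-t/2) on [1, 2); 2*log(t/2)/t on [2, 3)
strip the common scale on t: sqrt(t) on [0, 1/2); exp(-t) on [1/2, 1); log(t)/t on [1, 3/2)
breakpoints 1, 2: one integral from each of the 3 segments
[0, 1) adds the kernel integral of sqrt(2)/(2*sqrt(t))
for t in [1, 2): the term is ∫ exp(-t/2)/t·t^(s-1)
the [2, 3) slice contributes ∫ 2*log(t/2)/t**2·t^(s-1) dt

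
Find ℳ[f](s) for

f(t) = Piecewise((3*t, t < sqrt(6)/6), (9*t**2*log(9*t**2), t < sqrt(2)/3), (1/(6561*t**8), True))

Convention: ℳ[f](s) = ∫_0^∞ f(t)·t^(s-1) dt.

reversing the common scale on t: t on [0, sqrt(6)/2); t**2*log(t**2) on [sqrt(6)/2, sqrt(2)); t**(-8) on [sqrt(2), ∞)
the power substitution comes off first: sqrt(t) on [0, 3/2); t*log(t) on [3/2, 2); t**(-4) on [2, ∞)
decompose at sqrt(6)/6, sqrt(2)/3; ℳ[f](s) sums the 3 pieces' integrals
segment 0 to sqrt(6)/6 holds 3*t; add its integral
on [sqrt(6)/6, sqrt(2)/3): add ∫ 9*t**2*log(9*t**2)·t^(s-1) dt
on [sqrt(2)/3, ∞): add ∫ 1/(6561*t**8)·t^(s-1) dt

(sqrt(2)/6)**s*(32*2**s*s*(s - 8)*(s + 1)*log(2) - 64*2**s*(s - 8)*(s + 1) + 64*2**s*(s - 8)*(s + 1)*log(2) - 2**s*(s + 1)*(s**2 + 4*s + 4) + 3**(s/2)*s*(s - 8)*(s + 1)*(-24*log(3) + 24*log(2)) + 3**(s/2)*(s - 8)*(s + 1)*(-48*log(3) + 48*log(2)) + 48*3**(s/2)*(s - 8)*(s + 1) + 8*3**(s/2)*sqrt(6)*(s - 8)*(s**2 + 4*s + 4))/(16*(s - 8)*(s + 1)*(s**2 + 4*s + 4))
  -1 < Re(s) < 8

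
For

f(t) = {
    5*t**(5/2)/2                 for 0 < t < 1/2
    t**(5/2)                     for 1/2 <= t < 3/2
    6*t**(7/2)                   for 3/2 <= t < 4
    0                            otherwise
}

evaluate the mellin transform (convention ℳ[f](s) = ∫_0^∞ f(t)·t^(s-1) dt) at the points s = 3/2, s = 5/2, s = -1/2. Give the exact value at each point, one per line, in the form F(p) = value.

linearity at 1/2, 3/2 turns ℳ[f](s) into 3 summed integrals
over [0, 1/2), the kernel integral of 5*t**(5/2)/2 enters the sum
on [1/2, 3/2) integrate f = t**(5/2) against the kernel
the [3/2, 4) slice contributes ∫ 6*t**(7/2)·t^(s-1) dt

F(3/2) = 156285/128
F(5/2) = 326891/80
F(-1/2) = 1961/16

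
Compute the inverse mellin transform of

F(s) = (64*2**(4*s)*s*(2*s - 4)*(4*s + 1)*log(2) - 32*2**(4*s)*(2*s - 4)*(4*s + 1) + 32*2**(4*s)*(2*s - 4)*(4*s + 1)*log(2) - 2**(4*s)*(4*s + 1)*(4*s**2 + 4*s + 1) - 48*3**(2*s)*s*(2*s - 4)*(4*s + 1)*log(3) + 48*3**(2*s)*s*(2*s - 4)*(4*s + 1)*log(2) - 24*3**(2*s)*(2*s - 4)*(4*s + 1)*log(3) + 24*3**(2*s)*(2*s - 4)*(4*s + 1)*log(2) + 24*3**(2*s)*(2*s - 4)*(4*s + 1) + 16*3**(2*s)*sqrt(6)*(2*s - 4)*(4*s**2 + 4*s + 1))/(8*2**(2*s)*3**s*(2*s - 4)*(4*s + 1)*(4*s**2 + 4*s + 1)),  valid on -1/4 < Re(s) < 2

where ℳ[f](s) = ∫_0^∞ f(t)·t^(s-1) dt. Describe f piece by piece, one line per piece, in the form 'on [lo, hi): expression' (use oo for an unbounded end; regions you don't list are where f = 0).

the common scale on t comes off first: t**(1/4) on [0, 9/4); sqrt(t)*log(sqrt(t)) on [9/4, 4); t**(-2) on [4, ∞)
peel off the power substitution: sqrt(t) on [0, 3/2); t*log(t) on [3/2, 2); t**(-4) on [2, ∞)
slice at 3/4, 4/3, transform all 3 pieces, and sum them
segment 0 to 3/4 holds 3**(1/4)*t**(1/4); add its integral
the [3/4, 4/3) slice contributes ∫ sqrt(3)*sqrt(t)*log(sqrt(3)*sqrt(t))·t^(s-1) dt
piece [4/3, ∞): integrate 1/(9*t**2) against the kernel

on [0, 3/4): 3**(1/4)*t**(1/4)
on [3/4, 4/3): sqrt(3)*sqrt(t)*log(sqrt(3)*sqrt(t))
on [4/3, oo): 1/(9*t**2)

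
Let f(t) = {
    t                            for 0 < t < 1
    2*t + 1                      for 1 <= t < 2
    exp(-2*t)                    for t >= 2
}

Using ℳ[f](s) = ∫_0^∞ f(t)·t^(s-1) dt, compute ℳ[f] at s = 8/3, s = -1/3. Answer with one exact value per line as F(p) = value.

integrate the 3 segments split at 1, 2, then add the results
segment [0, 1) carries t; integrate it
∫ over [1, 2) of (2*t + 1)·t^(s-1) joins the sum
∫ exp(-2*t)·t^(s-1) over [2, ∞)

F(8/3) = -57/88 + 2**(1/3)*uppergamma(8/3, 4)/8 + 129*2**(2/3)/22
F(-1/3) = 2**(1/3)*uppergamma(-1/3, 4) + 3/2 + 3*2**(2/3)/2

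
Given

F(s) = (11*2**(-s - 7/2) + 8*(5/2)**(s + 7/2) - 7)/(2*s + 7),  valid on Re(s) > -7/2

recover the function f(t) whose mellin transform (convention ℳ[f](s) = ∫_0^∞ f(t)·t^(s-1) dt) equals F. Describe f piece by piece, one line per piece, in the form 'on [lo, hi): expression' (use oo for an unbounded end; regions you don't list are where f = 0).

cuts at 1/2, 1: linearity sums the 3 kernel integrals
on [0, 1/2) integrate f = 6*t**(7/2) against the kernel
∫ t**(7/2)/2·t^(s-1) over [1/2, 1)
∫ 4*t**(7/2)·t^(s-1) over [1, 5/2)

on [0, 1/2): 6*t**(7/2)
on [1/2, 1): t**(7/2)/2
on [1, 5/2): 4*t**(7/2)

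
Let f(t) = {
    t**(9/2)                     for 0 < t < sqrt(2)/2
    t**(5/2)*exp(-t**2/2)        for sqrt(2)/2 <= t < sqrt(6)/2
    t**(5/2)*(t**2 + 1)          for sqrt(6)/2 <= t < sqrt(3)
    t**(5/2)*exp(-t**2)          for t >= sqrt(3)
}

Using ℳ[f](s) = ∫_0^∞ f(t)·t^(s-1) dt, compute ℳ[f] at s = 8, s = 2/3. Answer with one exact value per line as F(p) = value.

invert the shared t-power to get t**4 on [0, sqrt(2)/2); t**2*exp(-t**2/2) on [sqrt(2)/2, sqrt(6)/2); t**2*(t**2 + 1) on [sqrt(6)/2, sqrt(3)); …
back out the power substitution: t**2 on [0, 1/2); t*exp(-t/2) on [1/2, 3/2); t*(t + 1) on [3/2, 3); …
undo the shared t-power: t on [0, 1/2); exp(-t/2) on [1/2, 3/2); t + 1 on [3/2, 3); …
breakpoints sqrt(2)/2, sqrt(6)/2, sqrt(3): one integral from each of the 4 segments
∫ t**(9/2)·t^(s-1) over [0, sqrt(2)/2)
piece [sqrt(2)/2, sqrt(6)/2): integrate t**(5/2)*exp(-t**2/2) against the kernel
over [sqrt(6)/2, sqrt(3)), the kernel integral of t**(5/2)*(t**2 + 1) enters the sum
over [sqrt(3), ∞), the kernel integral of t**(5/2)*exp(-t**2) enters the sum

F(8) = 2**(3/4)*(-89600*sqrt(2)*uppergamma(21/4, 3/4) - 9153*3**(1/4) + 7 + 2800*2**(1/4)*uppergamma(21/4, 3) + 456192*6**(1/4) + 89600*sqrt(2)*uppergamma(21/4, 1/4))/11200
F(2/3) = 2**(5/12)*(-1071*3**(7/12) - 2356*2**(1/6)*uppergamma(19/12, 3/4) + 57 + 589*2**(7/12)*uppergamma(19/12, 3) + 2356*2**(1/6)*uppergamma(19/12, 1/4) + 3168*6**(7/12))/2356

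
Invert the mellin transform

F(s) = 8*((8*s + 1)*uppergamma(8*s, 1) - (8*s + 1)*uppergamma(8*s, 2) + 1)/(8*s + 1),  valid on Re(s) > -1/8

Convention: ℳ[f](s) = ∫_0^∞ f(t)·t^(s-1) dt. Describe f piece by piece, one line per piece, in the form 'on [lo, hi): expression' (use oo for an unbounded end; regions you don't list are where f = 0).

reversing the power substitution: t**(1/4) on [0, 1); exp(-t**(1/4)) on [1, 16)
remove the power substitution first: sqrt(t) on [0, 1); exp(-sqrt(t)) on [1, 4)
the power substitution comes off first: t on [0, 1); exp(-t) on [1, 2)
cuts at 1: linearity sums the 2 kernel integrals
segment 0 to 1 holds t**(1/8); add its integral
[1, 256) adds the kernel integral of exp(-t**(1/8))

on [0, 1): t**(1/8)
on [1, 256): exp(-t**(1/8))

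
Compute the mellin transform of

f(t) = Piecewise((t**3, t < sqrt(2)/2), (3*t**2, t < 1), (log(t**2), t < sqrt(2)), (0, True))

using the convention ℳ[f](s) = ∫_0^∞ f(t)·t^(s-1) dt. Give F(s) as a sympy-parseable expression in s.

invert the power substitution to get t**(3/2) on [0, 1/2); 3*t on [1/2, 1); log(t) on [1, 2)
linearity at sqrt(2)/2, 1 turns ℳ[f](s) into 3 summed integrals
piece [0, sqrt(2)/2): integrate t**3 against the kernel
on [sqrt(2)/2, 1): add ∫ 3*t**2·t^(s-1) dt
between 1 and sqrt(2) the integrand is log(t**2)·t^(s-1)

(sqrt(2)/2)**s*(12*2**(s/2)*s**2*(s + 3) + 8*2**(s/2)*(s + 2)*(s + 3) + 4*2**s*s*(s + 2)*(s + 3)*log(2) - 8*2**s*(s + 2)*(s + 3) + sqrt(2)*s**2*(s + 2) - 6*s**2*(s + 3))/(4*s**2*(s + 2)*(s + 3))
  Re(s) > -3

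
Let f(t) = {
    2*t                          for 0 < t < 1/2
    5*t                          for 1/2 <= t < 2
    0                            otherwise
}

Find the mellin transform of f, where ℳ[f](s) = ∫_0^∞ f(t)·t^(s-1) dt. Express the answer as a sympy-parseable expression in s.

(20*2**s - 3/2**s)/(2*(s + 1))
  Re(s) > -1

treat the 2 regions marked off by 1/2 separately and sum
segment [0, 1/2) carries 2*t; integrate it
on [1/2, 2): add ∫ 5*t·t^(s-1) dt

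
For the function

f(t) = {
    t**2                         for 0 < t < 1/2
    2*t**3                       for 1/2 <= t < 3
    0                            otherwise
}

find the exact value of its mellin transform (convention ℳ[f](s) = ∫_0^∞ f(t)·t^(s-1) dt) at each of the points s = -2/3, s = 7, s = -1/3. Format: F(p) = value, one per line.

F(-2/3) = 9*2**(2/3)/112 + 54*3**(1/3)/7
F(7) = 108839117/9216
F(-1/3) = 9*2**(1/3)/160 + 27*3**(2/3)/4

slice at 1/2, transform all 2 pieces, and sum them
∫ over [0, 1/2) of t**2·t^(s-1) joins the sum
segment [1/2, 3) carries 2*t**3; integrate it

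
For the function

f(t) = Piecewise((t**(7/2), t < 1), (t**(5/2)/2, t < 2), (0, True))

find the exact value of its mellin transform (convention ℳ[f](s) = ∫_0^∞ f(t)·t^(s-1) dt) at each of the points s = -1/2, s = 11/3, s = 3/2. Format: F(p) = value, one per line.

F(-1/2) = 13/12
F(11/3) = 93/1591 + 192*2**(1/6)/37
F(3/2) = 83/40

the shared t-power comes off first: t**(3/2) on [0, 1); sqrt(t)/2 on [1, 2)
reversing the shared t-power: t on [0, 1); 1/2 on [1, 2)
decompose at 1; ℳ[f](s) sums the 2 pieces' integrals
on [0, 1): add ∫ t**(7/2)·t^(s-1) dt
over [1, 2), the kernel integral of t**(5/2)/2 enters the sum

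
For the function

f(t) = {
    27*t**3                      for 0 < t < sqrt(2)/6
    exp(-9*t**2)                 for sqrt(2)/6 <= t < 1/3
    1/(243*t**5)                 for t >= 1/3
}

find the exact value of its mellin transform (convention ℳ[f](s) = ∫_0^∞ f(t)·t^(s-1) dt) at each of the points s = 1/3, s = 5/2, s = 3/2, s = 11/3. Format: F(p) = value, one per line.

remove the common scale on t first: t**3 on [0, sqrt(2)/2); exp(-t**2) on [sqrt(2)/2, 1); t**(-5) on [1, ∞)
peel off the power substitution: t**(3/2) on [0, 1/2); exp(-t) on [1/2, 1); t**(-5/2) on [1, ∞)
decompose at sqrt(2)/6, 1/3; ℳ[f](s) sums the 3 pieces' integrals
segment 0 to sqrt(2)/6 holds 27*t**3; add its integral
piece [sqrt(2)/6, 1/3): integrate exp(-9*t**2) against the kernel
∫ 1/(243*t**5)·t^(s-1) over [1/3, ∞)

F(1/3) = 3**(2/3)*(-140*uppergamma(1/6, 1) + 21*2**(1/3) + 60 + 140*uppergamma(1/6, 1/2))/840
F(5/2) = sqrt(3)*(-110*uppergamma(5/4, 1) + 5*2**(1/4) + 110*uppergamma(5/4, 1/2) + 88)/5940
F(3/2) = sqrt(3)*(-126*uppergamma(3/4, 1) + 7*2**(3/4) + 72 + 126*uppergamma(3/4, 1/2))/2268
F(11/3) = 3**(1/3)*(-160*uppergamma(11/6, 1) + 3*2**(2/3) + 160*uppergamma(11/6, 1/2) + 240)/25920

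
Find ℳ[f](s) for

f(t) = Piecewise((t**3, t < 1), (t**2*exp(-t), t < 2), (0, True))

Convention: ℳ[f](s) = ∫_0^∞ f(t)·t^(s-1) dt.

((s + 3)*uppergamma(s + 2, 1) - (s + 3)*uppergamma(s + 2, 2) + 1)/(s + 3)
  Re(s) > -3

peel off the shared t-power: t on [0, 1); exp(-t) on [1, 2)
the 2 pieces separated at 1 each add one integral
for t in [0, 1): the term is ∫ t**3·t^(s-1)
segment [1, 2) carries t**2*exp(-t); integrate it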